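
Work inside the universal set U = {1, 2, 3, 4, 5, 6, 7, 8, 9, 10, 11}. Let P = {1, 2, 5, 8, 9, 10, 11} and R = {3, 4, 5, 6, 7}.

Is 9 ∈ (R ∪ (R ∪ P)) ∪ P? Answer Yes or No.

9 ∉ R and 9 ∈ P, so 9 ∈ R ∪ P
9 ∉ R and 9 ∈ (R ∪ P), so 9 ∈ R ∪ (R ∪ P)
9 ∈ (R ∪ (R ∪ P)) and 9 ∈ P, so 9 ∈ (R ∪ (R ∪ P)) ∪ P

Yes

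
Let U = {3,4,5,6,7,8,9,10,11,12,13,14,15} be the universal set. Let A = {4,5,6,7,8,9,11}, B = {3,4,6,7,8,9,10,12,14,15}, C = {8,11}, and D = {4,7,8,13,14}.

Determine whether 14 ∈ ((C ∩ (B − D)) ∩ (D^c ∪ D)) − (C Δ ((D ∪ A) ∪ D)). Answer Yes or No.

No

14 ∈ B and 14 ∈ D, so 14 ∉ B − D
14 ∉ C and 14 ∉ (B − D), so 14 ∉ C ∩ (B − D)
14 ∈ D, so 14 ∉ D^c
14 ∉ D^c and 14 ∈ D, so 14 ∈ D^c ∪ D
14 ∉ (C ∩ (B − D)) and 14 ∈ (D^c ∪ D), so 14 ∉ (C ∩ (B − D)) ∩ (D^c ∪ D)
14 ∈ D and 14 ∉ A, so 14 ∈ D ∪ A
14 ∈ (D ∪ A) and 14 ∈ D, so 14 ∈ (D ∪ A) ∪ D
14 ∉ C and 14 ∈ ((D ∪ A) ∪ D), so 14 ∈ C Δ ((D ∪ A) ∪ D)
14 ∉ ((C ∩ (B − D)) ∩ (D^c ∪ D)) and 14 ∈ (C Δ ((D ∪ A) ∪ D)), so 14 ∉ ((C ∩ (B − D)) ∩ (D^c ∪ D)) − (C Δ ((D ∪ A) ∪ D))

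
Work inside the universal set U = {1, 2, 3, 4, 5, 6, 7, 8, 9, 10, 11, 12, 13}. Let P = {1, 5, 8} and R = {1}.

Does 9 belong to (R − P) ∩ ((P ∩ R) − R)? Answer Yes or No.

9 ∉ R and 9 ∉ P, so 9 ∉ R − P
9 ∉ P and 9 ∉ R, so 9 ∉ P ∩ R
9 ∉ (P ∩ R) and 9 ∉ R, so 9 ∉ (P ∩ R) − R
9 ∉ (R − P) and 9 ∉ ((P ∩ R) − R), so 9 ∉ (R − P) ∩ ((P ∩ R) − R)

No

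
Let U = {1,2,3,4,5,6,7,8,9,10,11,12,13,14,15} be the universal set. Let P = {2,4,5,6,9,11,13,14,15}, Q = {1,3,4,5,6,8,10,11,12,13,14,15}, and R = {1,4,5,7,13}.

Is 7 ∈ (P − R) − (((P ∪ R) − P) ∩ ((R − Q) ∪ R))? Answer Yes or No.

No

7 ∉ P and 7 ∈ R, so 7 ∉ P − R
7 ∉ P and 7 ∈ R, so 7 ∈ P ∪ R
7 ∈ (P ∪ R) and 7 ∉ P, so 7 ∈ (P ∪ R) − P
7 ∈ R and 7 ∉ Q, so 7 ∈ R − Q
7 ∈ (R − Q) and 7 ∈ R, so 7 ∈ (R − Q) ∪ R
7 ∈ ((P ∪ R) − P) and 7 ∈ ((R − Q) ∪ R), so 7 ∈ ((P ∪ R) − P) ∩ ((R − Q) ∪ R)
7 ∉ (P − R) and 7 ∈ (((P ∪ R) − P) ∩ ((R − Q) ∪ R)), so 7 ∉ (P − R) − (((P ∪ R) − P) ∩ ((R − Q) ∪ R))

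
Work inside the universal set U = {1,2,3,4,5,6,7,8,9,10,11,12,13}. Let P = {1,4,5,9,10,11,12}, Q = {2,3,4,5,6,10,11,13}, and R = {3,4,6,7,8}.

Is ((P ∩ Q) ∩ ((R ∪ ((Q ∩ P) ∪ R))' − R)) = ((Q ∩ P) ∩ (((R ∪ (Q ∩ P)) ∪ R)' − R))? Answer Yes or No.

P ∩ Q = {4,5,10,11}
Q ∩ P = {4,5,10,11}
(Q ∩ P) ∪ R = {3,4,5,6,7,8,10,11}
R ∪ ((Q ∩ P) ∪ R) = {3,4,5,6,7,8,10,11}
(R ∪ ((Q ∩ P) ∪ R))' = {1,2,9,12,13}
(R ∪ ((Q ∩ P) ∪ R))' − R = {1,2,9,12,13}
(P ∩ Q) ∩ ((R ∪ ((Q ∩ P) ∪ R))' − R) = {}
R ∪ (Q ∩ P) = {3,4,5,6,7,8,10,11}
(R ∪ (Q ∩ P)) ∪ R = {3,4,5,6,7,8,10,11}
((R ∪ (Q ∩ P)) ∪ R)' = {1,2,9,12,13}
((R ∪ (Q ∩ P)) ∪ R)' − R = {1,2,9,12,13}
(Q ∩ P) ∩ (((R ∪ (Q ∩ P)) ∪ R)' − R) = {}
Both equal {}, so (P ∩ Q) ∩ ((R ∪ ((Q ∩ P) ∪ R))' − R) = (Q ∩ P) ∩ (((R ∪ (Q ∩ P)) ∪ R)' − R).

Yes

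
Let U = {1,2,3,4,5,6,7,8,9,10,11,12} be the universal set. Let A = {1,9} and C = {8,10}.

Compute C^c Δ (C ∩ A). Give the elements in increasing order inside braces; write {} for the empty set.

{1,2,3,4,5,6,7,9,11,12}

C^c = {1,2,3,4,5,6,7,9,11,12}
C ∩ A = {}
C^c Δ (C ∩ A) = {1,2,3,4,5,6,7,9,11,12}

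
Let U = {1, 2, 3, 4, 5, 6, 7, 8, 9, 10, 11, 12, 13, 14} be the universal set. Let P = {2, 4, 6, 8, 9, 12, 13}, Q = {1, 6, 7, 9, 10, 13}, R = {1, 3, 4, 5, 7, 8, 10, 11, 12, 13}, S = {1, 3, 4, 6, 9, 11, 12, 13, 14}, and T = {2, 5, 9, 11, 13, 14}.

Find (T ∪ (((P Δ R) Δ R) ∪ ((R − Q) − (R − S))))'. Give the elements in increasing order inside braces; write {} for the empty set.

{1, 7, 10}

P Δ R = {1, 2, 3, 5, 6, 7, 9, 10, 11}
(P Δ R) Δ R = {2, 4, 6, 8, 9, 12, 13}
R − Q = {3, 4, 5, 8, 11, 12}
R − S = {5, 7, 8, 10}
(R − Q) − (R − S) = {3, 4, 11, 12}
((P Δ R) Δ R) ∪ ((R − Q) − (R − S)) = {2, 3, 4, 6, 8, 9, 11, 12, 13}
T ∪ (((P Δ R) Δ R) ∪ ((R − Q) − (R − S))) = {2, 3, 4, 5, 6, 8, 9, 11, 12, 13, 14}
(T ∪ (((P Δ R) Δ R) ∪ ((R − Q) − (R − S))))' = {1, 7, 10}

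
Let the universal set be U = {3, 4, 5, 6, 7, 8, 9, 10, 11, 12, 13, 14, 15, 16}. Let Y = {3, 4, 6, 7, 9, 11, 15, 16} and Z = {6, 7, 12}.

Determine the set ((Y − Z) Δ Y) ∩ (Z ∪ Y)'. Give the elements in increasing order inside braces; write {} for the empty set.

Y − Z = {3, 4, 9, 11, 15, 16}
(Y − Z) Δ Y = {6, 7}
Z ∪ Y = {3, 4, 6, 7, 9, 11, 12, 15, 16}
(Z ∪ Y)' = {5, 8, 10, 13, 14}
((Y − Z) Δ Y) ∩ (Z ∪ Y)' = {}

{}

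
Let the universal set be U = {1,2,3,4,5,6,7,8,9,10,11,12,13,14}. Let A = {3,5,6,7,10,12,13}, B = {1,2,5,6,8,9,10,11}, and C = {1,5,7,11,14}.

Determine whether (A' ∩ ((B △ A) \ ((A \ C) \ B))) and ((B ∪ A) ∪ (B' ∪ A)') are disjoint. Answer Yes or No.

No

A' = {1,2,4,8,9,11,14}
B △ A = {1,2,3,7,8,9,11,12,13}
A \ C = {3,6,10,12,13}
(A \ C) \ B = {3,12,13}
(B △ A) \ ((A \ C) \ B) = {1,2,7,8,9,11}
A' ∩ ((B △ A) \ ((A \ C) \ B)) = {1,2,8,9,11}
B ∪ A = {1,2,3,5,6,7,8,9,10,11,12,13}
B' = {3,4,7,12,13,14}
B' ∪ A = {3,4,5,6,7,10,12,13,14}
(B' ∪ A)' = {1,2,8,9,11}
(B ∪ A) ∪ (B' ∪ A)' = {1,2,3,5,6,7,8,9,10,11,12,13}
1 lies in both, so they are not disjoint.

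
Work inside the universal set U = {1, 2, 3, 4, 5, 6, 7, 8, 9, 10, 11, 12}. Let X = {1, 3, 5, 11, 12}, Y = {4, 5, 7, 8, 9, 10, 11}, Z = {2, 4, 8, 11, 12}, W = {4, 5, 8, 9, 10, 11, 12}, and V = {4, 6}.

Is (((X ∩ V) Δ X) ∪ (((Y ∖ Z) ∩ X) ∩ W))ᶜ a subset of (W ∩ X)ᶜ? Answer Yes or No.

X ∩ V = {}
(X ∩ V) Δ X = {1, 3, 5, 11, 12}
Y ∖ Z = {5, 7, 9, 10}
(Y ∖ Z) ∩ X = {5}
((Y ∖ Z) ∩ X) ∩ W = {5}
((X ∩ V) Δ X) ∪ (((Y ∖ Z) ∩ X) ∩ W) = {1, 3, 5, 11, 12}
(((X ∩ V) Δ X) ∪ (((Y ∖ Z) ∩ X) ∩ W))ᶜ = {2, 4, 6, 7, 8, 9, 10}
W ∩ X = {5, 11, 12}
(W ∩ X)ᶜ = {1, 2, 3, 4, 6, 7, 8, 9, 10}
Every element of {2, 4, 6, 7, 8, 9, 10} is in {1, 2, 3, 4, 6, 7, 8, 9, 10}, so (((X ∩ V) Δ X) ∪ (((Y ∖ Z) ∩ X) ∩ W))ᶜ ⊆ (W ∩ X)ᶜ.

Yes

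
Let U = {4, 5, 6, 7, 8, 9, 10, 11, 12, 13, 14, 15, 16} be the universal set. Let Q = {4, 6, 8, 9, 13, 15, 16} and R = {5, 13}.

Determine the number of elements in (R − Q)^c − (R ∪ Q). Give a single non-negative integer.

R − Q = {5}
(R − Q)^c = {4, 6, 7, 8, 9, 10, 11, 12, 13, 14, 15, 16}
R ∪ Q = {4, 5, 6, 8, 9, 13, 15, 16}
(R − Q)^c − (R ∪ Q) = {7, 10, 11, 12, 14}
|(R − Q)^c − (R ∪ Q)| = 5

5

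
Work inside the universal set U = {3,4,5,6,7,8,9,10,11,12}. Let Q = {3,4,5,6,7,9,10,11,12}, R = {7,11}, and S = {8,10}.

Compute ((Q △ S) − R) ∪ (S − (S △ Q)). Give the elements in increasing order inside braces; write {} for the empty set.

Q △ S = {3,4,5,6,7,8,9,11,12}
(Q △ S) − R = {3,4,5,6,8,9,12}
S △ Q = {3,4,5,6,7,8,9,11,12}
S − (S △ Q) = {10}
((Q △ S) − R) ∪ (S − (S △ Q)) = {3,4,5,6,8,9,10,12}

{3,4,5,6,8,9,10,12}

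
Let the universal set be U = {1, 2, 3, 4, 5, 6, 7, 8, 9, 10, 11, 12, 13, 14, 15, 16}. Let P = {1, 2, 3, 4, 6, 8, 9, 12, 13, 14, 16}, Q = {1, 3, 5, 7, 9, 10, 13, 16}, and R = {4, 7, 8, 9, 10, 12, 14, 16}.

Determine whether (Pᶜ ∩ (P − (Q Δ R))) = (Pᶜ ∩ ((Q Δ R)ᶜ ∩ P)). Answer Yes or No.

Yes

Pᶜ = {5, 7, 10, 11, 15}
Q Δ R = {1, 3, 4, 5, 8, 12, 13, 14}
P − (Q Δ R) = {2, 6, 9, 16}
Pᶜ ∩ (P − (Q Δ R)) = {}
(Q Δ R)ᶜ = {2, 6, 7, 9, 10, 11, 15, 16}
(Q Δ R)ᶜ ∩ P = {2, 6, 9, 16}
Pᶜ ∩ ((Q Δ R)ᶜ ∩ P) = {}
Both equal {}, so Pᶜ ∩ (P − (Q Δ R)) = Pᶜ ∩ ((Q Δ R)ᶜ ∩ P).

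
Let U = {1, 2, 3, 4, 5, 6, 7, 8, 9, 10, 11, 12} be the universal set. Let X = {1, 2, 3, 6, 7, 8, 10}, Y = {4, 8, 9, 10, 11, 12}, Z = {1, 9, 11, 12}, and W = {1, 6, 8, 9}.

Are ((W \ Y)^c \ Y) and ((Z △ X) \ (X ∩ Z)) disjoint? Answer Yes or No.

W \ Y = {1, 6}
(W \ Y)^c = {2, 3, 4, 5, 7, 8, 9, 10, 11, 12}
(W \ Y)^c \ Y = {2, 3, 5, 7}
Z △ X = {2, 3, 6, 7, 8, 9, 10, 11, 12}
X ∩ Z = {1}
(Z △ X) \ (X ∩ Z) = {2, 3, 6, 7, 8, 9, 10, 11, 12}
2 lies in both, so they are not disjoint.

No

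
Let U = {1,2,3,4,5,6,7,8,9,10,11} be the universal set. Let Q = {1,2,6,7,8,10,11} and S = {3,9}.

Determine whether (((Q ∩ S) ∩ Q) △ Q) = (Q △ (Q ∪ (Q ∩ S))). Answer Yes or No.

Q ∩ S = {}
(Q ∩ S) ∩ Q = {}
((Q ∩ S) ∩ Q) △ Q = {1,2,6,7,8,10,11}
Q ∪ (Q ∩ S) = {1,2,6,7,8,10,11}
Q △ (Q ∪ (Q ∩ S)) = {}
1 ∈ ((Q ∩ S) ∩ Q) △ Q but 1 ∉ Q △ (Q ∪ (Q ∩ S)), so they differ.

No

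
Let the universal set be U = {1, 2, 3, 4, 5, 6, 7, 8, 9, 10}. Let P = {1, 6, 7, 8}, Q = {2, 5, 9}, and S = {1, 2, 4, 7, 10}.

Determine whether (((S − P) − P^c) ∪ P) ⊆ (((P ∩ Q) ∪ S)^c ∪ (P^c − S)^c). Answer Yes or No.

S − P = {2, 4, 10}
P^c = {2, 3, 4, 5, 9, 10}
(S − P) − P^c = {}
((S − P) − P^c) ∪ P = {1, 6, 7, 8}
P ∩ Q = {}
(P ∩ Q) ∪ S = {1, 2, 4, 7, 10}
((P ∩ Q) ∪ S)^c = {3, 5, 6, 8, 9}
P^c − S = {3, 5, 9}
(P^c − S)^c = {1, 2, 4, 6, 7, 8, 10}
((P ∩ Q) ∪ S)^c ∪ (P^c − S)^c = {1, 2, 3, 4, 5, 6, 7, 8, 9, 10}
Every element of {1, 6, 7, 8} is in {1, 2, 3, 4, 5, 6, 7, 8, 9, 10}, so ((S − P) − P^c) ∪ P ⊆ ((P ∩ Q) ∪ S)^c ∪ (P^c − S)^c.

Yes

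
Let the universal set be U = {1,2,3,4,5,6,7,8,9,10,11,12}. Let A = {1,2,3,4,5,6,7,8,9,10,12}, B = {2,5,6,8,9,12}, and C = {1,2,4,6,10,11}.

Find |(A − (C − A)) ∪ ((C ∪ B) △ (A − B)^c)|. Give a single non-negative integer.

C − A = {11}
A − (C − A) = {1,2,3,4,5,6,7,8,9,10,12}
C ∪ B = {1,2,4,5,6,8,9,10,11,12}
A − B = {1,3,4,7,10}
(A − B)^c = {2,5,6,8,9,11,12}
(C ∪ B) △ (A − B)^c = {1,4,10}
(A − (C − A)) ∪ ((C ∪ B) △ (A − B)^c) = {1,2,3,4,5,6,7,8,9,10,12}
|(A − (C − A)) ∪ ((C ∪ B) △ (A − B)^c)| = 11

11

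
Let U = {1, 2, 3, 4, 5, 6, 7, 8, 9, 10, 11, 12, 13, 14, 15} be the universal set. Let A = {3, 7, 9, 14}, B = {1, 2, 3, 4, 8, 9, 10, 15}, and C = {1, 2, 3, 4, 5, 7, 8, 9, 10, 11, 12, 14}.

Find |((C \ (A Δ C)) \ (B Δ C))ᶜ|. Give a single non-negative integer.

A Δ C = {1, 2, 4, 5, 8, 10, 11, 12}
C \ (A Δ C) = {3, 7, 9, 14}
B Δ C = {5, 7, 11, 12, 14, 15}
(C \ (A Δ C)) \ (B Δ C) = {3, 9}
((C \ (A Δ C)) \ (B Δ C))ᶜ = {1, 2, 4, 5, 6, 7, 8, 10, 11, 12, 13, 14, 15}
|((C \ (A Δ C)) \ (B Δ C))ᶜ| = 13

13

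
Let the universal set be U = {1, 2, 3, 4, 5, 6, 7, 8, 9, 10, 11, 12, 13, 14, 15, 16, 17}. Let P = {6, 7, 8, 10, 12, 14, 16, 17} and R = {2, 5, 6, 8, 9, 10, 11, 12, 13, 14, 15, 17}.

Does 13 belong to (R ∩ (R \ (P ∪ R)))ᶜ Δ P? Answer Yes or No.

Yes

13 ∉ P and 13 ∈ R, so 13 ∈ P ∪ R
13 ∈ R and 13 ∈ (P ∪ R), so 13 ∉ R \ (P ∪ R)
13 ∈ R and 13 ∉ (R \ (P ∪ R)), so 13 ∉ R ∩ (R \ (P ∪ R))
13 ∈ (R ∩ (R \ (P ∪ R)))ᶜ since 13 ∉ (R ∩ (R \ (P ∪ R)))
13 ∈ (R ∩ (R \ (P ∪ R)))ᶜ and 13 ∉ P, so 13 ∈ (R ∩ (R \ (P ∪ R)))ᶜ Δ P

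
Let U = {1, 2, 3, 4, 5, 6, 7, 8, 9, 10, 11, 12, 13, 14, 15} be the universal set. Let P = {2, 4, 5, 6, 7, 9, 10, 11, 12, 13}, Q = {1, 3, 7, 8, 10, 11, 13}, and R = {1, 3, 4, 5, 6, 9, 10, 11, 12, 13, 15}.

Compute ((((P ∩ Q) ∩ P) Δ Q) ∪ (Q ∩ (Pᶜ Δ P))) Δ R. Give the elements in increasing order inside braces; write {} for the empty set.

{4, 5, 6, 7, 8, 9, 12, 15}

P ∩ Q = {7, 10, 11, 13}
(P ∩ Q) ∩ P = {7, 10, 11, 13}
((P ∩ Q) ∩ P) Δ Q = {1, 3, 8}
Pᶜ = {1, 3, 8, 14, 15}
Pᶜ Δ P = {1, 2, 3, 4, 5, 6, 7, 8, 9, 10, 11, 12, 13, 14, 15}
Q ∩ (Pᶜ Δ P) = {1, 3, 7, 8, 10, 11, 13}
(((P ∩ Q) ∩ P) Δ Q) ∪ (Q ∩ (Pᶜ Δ P)) = {1, 3, 7, 8, 10, 11, 13}
((((P ∩ Q) ∩ P) Δ Q) ∪ (Q ∩ (Pᶜ Δ P))) Δ R = {4, 5, 6, 7, 8, 9, 12, 15}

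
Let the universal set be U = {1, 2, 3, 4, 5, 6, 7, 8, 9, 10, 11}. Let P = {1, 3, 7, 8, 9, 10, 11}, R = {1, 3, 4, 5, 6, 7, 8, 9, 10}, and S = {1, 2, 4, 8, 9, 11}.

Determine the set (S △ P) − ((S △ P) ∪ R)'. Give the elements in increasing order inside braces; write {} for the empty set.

S △ P = {2, 3, 4, 7, 10}
(S △ P) ∪ R = {1, 2, 3, 4, 5, 6, 7, 8, 9, 10}
((S △ P) ∪ R)' = {11}
(S △ P) − ((S △ P) ∪ R)' = {2, 3, 4, 7, 10}

{2, 3, 4, 7, 10}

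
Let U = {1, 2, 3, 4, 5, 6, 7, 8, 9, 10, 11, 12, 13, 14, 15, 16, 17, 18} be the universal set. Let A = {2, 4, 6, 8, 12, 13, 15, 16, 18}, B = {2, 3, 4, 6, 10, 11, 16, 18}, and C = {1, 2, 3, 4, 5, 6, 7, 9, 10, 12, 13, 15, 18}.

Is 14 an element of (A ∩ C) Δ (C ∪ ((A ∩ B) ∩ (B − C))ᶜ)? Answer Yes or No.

Yes

14 ∉ A and 14 ∉ C, so 14 ∉ A ∩ C
14 ∉ A and 14 ∉ B, so 14 ∉ A ∩ B
14 ∉ B and 14 ∉ C, so 14 ∉ B − C
14 ∉ (A ∩ B) and 14 ∉ (B − C), so 14 ∉ (A ∩ B) ∩ (B − C)
14 ∈ ((A ∩ B) ∩ (B − C))ᶜ since 14 ∉ ((A ∩ B) ∩ (B − C))
14 ∉ C and 14 ∈ ((A ∩ B) ∩ (B − C))ᶜ, so 14 ∈ C ∪ ((A ∩ B) ∩ (B − C))ᶜ
14 ∉ (A ∩ C) and 14 ∈ (C ∪ ((A ∩ B) ∩ (B − C))ᶜ), so 14 ∈ (A ∩ C) Δ (C ∪ ((A ∩ B) ∩ (B − C))ᶜ)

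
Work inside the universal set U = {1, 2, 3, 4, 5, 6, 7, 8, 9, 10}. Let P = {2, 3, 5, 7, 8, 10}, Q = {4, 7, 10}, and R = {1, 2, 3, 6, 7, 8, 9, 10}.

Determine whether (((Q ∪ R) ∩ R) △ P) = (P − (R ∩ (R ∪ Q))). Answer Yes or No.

No

Q ∪ R = {1, 2, 3, 4, 6, 7, 8, 9, 10}
(Q ∪ R) ∩ R = {1, 2, 3, 6, 7, 8, 9, 10}
((Q ∪ R) ∩ R) △ P = {1, 5, 6, 9}
R ∪ Q = {1, 2, 3, 4, 6, 7, 8, 9, 10}
R ∩ (R ∪ Q) = {1, 2, 3, 6, 7, 8, 9, 10}
P − (R ∩ (R ∪ Q)) = {5}
1 ∈ ((Q ∪ R) ∩ R) △ P but 1 ∉ P − (R ∩ (R ∪ Q)), so they differ.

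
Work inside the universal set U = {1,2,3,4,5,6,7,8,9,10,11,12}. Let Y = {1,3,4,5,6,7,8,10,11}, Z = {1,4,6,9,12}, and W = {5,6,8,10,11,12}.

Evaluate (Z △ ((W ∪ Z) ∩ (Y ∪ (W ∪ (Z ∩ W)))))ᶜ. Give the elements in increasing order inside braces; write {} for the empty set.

W ∪ Z = {1,4,5,6,8,9,10,11,12}
Z ∩ W = {6,12}
W ∪ (Z ∩ W) = {5,6,8,10,11,12}
Y ∪ (W ∪ (Z ∩ W)) = {1,3,4,5,6,7,8,10,11,12}
(W ∪ Z) ∩ (Y ∪ (W ∪ (Z ∩ W))) = {1,4,5,6,8,10,11,12}
Z △ ((W ∪ Z) ∩ (Y ∪ (W ∪ (Z ∩ W)))) = {5,8,9,10,11}
(Z △ ((W ∪ Z) ∩ (Y ∪ (W ∪ (Z ∩ W)))))ᶜ = {1,2,3,4,6,7,12}

{1,2,3,4,6,7,12}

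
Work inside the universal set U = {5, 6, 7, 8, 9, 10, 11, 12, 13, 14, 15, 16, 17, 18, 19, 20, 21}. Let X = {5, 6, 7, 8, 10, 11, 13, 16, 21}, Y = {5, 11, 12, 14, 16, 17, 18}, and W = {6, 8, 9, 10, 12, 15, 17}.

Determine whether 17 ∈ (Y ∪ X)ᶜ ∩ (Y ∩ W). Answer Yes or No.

17 ∈ Y and 17 ∉ X, so 17 ∈ Y ∪ X
17 ∉ (Y ∪ X)ᶜ since 17 ∈ (Y ∪ X)
17 ∈ Y and 17 ∈ W, so 17 ∈ Y ∩ W
17 ∉ (Y ∪ X)ᶜ and 17 ∈ (Y ∩ W), so 17 ∉ (Y ∪ X)ᶜ ∩ (Y ∩ W)

No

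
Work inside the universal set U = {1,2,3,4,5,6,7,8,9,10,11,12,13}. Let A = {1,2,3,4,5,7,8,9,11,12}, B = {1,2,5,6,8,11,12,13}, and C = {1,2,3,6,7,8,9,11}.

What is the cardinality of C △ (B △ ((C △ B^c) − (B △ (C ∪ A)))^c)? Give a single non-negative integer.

1

B^c = {3,4,7,9,10}
C △ B^c = {1,2,4,6,8,10,11}
C ∪ A = {1,2,3,4,5,6,7,8,9,11,12}
B △ (C ∪ A) = {3,4,7,9,13}
(C △ B^c) − (B △ (C ∪ A)) = {1,2,6,8,10,11}
((C △ B^c) − (B △ (C ∪ A)))^c = {3,4,5,7,9,12,13}
B △ ((C △ B^c) − (B △ (C ∪ A)))^c = {1,2,3,4,6,7,8,9,11}
C △ (B △ ((C △ B^c) − (B △ (C ∪ A)))^c) = {4}
|C △ (B △ ((C △ B^c) − (B △ (C ∪ A)))^c)| = 1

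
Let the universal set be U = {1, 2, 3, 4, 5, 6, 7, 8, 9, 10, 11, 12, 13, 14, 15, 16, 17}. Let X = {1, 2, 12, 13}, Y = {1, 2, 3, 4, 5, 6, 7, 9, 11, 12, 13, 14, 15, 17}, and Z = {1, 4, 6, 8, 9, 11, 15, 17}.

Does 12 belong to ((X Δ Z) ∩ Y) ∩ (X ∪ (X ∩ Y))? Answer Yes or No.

Yes

12 ∈ X and 12 ∉ Z, so 12 ∈ X Δ Z
12 ∈ (X Δ Z) and 12 ∈ Y, so 12 ∈ (X Δ Z) ∩ Y
12 ∈ X and 12 ∈ Y, so 12 ∈ X ∩ Y
12 ∈ X and 12 ∈ (X ∩ Y), so 12 ∈ X ∪ (X ∩ Y)
12 ∈ ((X Δ Z) ∩ Y) and 12 ∈ (X ∪ (X ∩ Y)), so 12 ∈ ((X Δ Z) ∩ Y) ∩ (X ∪ (X ∩ Y))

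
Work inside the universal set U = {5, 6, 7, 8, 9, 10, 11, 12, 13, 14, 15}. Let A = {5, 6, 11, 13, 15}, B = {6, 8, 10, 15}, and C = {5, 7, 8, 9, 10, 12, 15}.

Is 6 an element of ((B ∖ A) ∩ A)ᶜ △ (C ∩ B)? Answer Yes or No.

Yes

6 ∈ B and 6 ∈ A, so 6 ∉ B ∖ A
6 ∉ (B ∖ A) and 6 ∈ A, so 6 ∉ (B ∖ A) ∩ A
6 ∈ ((B ∖ A) ∩ A)ᶜ since 6 ∉ ((B ∖ A) ∩ A)
6 ∉ C and 6 ∈ B, so 6 ∉ C ∩ B
6 ∈ ((B ∖ A) ∩ A)ᶜ and 6 ∉ (C ∩ B), so 6 ∈ ((B ∖ A) ∩ A)ᶜ △ (C ∩ B)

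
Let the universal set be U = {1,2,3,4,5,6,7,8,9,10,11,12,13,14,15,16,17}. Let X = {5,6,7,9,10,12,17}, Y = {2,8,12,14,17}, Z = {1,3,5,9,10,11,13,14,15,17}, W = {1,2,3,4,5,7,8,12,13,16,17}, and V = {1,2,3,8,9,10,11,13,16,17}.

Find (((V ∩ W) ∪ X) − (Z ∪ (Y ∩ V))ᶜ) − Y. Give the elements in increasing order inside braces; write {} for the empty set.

{1,3,5,9,10,13}

V ∩ W = {1,2,3,8,13,16,17}
(V ∩ W) ∪ X = {1,2,3,5,6,7,8,9,10,12,13,16,17}
Y ∩ V = {2,8,17}
Z ∪ (Y ∩ V) = {1,2,3,5,8,9,10,11,13,14,15,17}
(Z ∪ (Y ∩ V))ᶜ = {4,6,7,12,16}
((V ∩ W) ∪ X) − (Z ∪ (Y ∩ V))ᶜ = {1,2,3,5,8,9,10,13,17}
(((V ∩ W) ∪ X) − (Z ∪ (Y ∩ V))ᶜ) − Y = {1,3,5,9,10,13}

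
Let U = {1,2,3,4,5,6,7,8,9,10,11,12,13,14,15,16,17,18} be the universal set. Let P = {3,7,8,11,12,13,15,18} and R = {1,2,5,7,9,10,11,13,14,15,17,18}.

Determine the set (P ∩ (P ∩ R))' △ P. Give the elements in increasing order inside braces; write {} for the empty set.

{1,2,4,5,6,7,9,10,11,13,14,15,16,17,18}

P ∩ R = {7,11,13,15,18}
P ∩ (P ∩ R) = {7,11,13,15,18}
(P ∩ (P ∩ R))' = {1,2,3,4,5,6,8,9,10,12,14,16,17}
(P ∩ (P ∩ R))' △ P = {1,2,4,5,6,7,9,10,11,13,14,15,16,17,18}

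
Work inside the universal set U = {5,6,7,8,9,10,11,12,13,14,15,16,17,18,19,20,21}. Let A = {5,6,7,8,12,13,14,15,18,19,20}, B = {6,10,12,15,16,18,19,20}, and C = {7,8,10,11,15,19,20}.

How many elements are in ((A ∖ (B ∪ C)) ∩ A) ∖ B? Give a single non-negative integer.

3

B ∪ C = {6,7,8,10,11,12,15,16,18,19,20}
A ∖ (B ∪ C) = {5,13,14}
(A ∖ (B ∪ C)) ∩ A = {5,13,14}
((A ∖ (B ∪ C)) ∩ A) ∖ B = {5,13,14}
|((A ∖ (B ∪ C)) ∩ A) ∖ B| = 3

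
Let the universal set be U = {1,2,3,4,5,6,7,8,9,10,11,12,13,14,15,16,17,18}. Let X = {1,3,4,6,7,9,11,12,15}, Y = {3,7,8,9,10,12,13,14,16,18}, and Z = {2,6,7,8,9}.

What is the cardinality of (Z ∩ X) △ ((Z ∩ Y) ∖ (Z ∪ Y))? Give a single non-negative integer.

Z ∩ X = {6,7,9}
Z ∩ Y = {7,8,9}
Z ∪ Y = {2,3,6,7,8,9,10,12,13,14,16,18}
(Z ∩ Y) ∖ (Z ∪ Y) = {}
(Z ∩ X) △ ((Z ∩ Y) ∖ (Z ∪ Y)) = {6,7,9}
|(Z ∩ X) △ ((Z ∩ Y) ∖ (Z ∪ Y))| = 3

3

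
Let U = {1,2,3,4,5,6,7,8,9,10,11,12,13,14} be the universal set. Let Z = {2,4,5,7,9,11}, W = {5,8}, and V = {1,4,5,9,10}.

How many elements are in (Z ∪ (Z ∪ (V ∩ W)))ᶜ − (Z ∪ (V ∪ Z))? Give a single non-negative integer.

6

V ∩ W = {5}
Z ∪ (V ∩ W) = {2,4,5,7,9,11}
Z ∪ (Z ∪ (V ∩ W)) = {2,4,5,7,9,11}
(Z ∪ (Z ∪ (V ∩ W)))ᶜ = {1,3,6,8,10,12,13,14}
V ∪ Z = {1,2,4,5,7,9,10,11}
Z ∪ (V ∪ Z) = {1,2,4,5,7,9,10,11}
(Z ∪ (Z ∪ (V ∩ W)))ᶜ − (Z ∪ (V ∪ Z)) = {3,6,8,12,13,14}
|(Z ∪ (Z ∪ (V ∩ W)))ᶜ − (Z ∪ (V ∪ Z))| = 6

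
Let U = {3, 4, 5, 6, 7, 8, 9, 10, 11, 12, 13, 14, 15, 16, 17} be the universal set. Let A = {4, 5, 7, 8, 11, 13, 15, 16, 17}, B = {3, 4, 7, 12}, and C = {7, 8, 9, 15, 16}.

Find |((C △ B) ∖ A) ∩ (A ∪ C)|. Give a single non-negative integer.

1

C △ B = {3, 4, 8, 9, 12, 15, 16}
(C △ B) ∖ A = {3, 9, 12}
A ∪ C = {4, 5, 7, 8, 9, 11, 13, 15, 16, 17}
((C △ B) ∖ A) ∩ (A ∪ C) = {9}
|((C △ B) ∖ A) ∩ (A ∪ C)| = 1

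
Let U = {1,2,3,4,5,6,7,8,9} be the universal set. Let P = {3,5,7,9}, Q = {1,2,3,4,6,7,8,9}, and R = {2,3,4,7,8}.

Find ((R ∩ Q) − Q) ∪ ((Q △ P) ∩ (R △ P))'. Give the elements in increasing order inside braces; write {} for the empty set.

R ∩ Q = {2,3,4,7,8}
(R ∩ Q) − Q = {}
Q △ P = {1,2,4,5,6,8}
R △ P = {2,4,5,8,9}
(Q △ P) ∩ (R △ P) = {2,4,5,8}
((Q △ P) ∩ (R △ P))' = {1,3,6,7,9}
((R ∩ Q) − Q) ∪ ((Q △ P) ∩ (R △ P))' = {1,3,6,7,9}

{1,3,6,7,9}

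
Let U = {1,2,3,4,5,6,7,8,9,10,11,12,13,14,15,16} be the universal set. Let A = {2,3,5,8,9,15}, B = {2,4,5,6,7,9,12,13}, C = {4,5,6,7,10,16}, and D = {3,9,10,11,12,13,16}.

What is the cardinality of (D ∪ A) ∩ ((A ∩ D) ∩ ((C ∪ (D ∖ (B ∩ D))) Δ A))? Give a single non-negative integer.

1

D ∪ A = {2,3,5,8,9,10,11,12,13,15,16}
A ∩ D = {3,9}
B ∩ D = {9,12,13}
D ∖ (B ∩ D) = {3,10,11,16}
C ∪ (D ∖ (B ∩ D)) = {3,4,5,6,7,10,11,16}
(C ∪ (D ∖ (B ∩ D))) Δ A = {2,4,6,7,8,9,10,11,15,16}
(A ∩ D) ∩ ((C ∪ (D ∖ (B ∩ D))) Δ A) = {9}
(D ∪ A) ∩ ((A ∩ D) ∩ ((C ∪ (D ∖ (B ∩ D))) Δ A)) = {9}
|(D ∪ A) ∩ ((A ∩ D) ∩ ((C ∪ (D ∖ (B ∩ D))) Δ A))| = 1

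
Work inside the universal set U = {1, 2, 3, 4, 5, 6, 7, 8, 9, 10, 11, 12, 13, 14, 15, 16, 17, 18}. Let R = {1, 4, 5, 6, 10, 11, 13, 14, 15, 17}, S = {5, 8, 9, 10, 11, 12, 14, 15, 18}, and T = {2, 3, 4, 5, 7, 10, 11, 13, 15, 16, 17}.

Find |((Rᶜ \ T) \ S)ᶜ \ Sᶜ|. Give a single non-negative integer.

9

Rᶜ = {2, 3, 7, 8, 9, 12, 16, 18}
Rᶜ \ T = {8, 9, 12, 18}
(Rᶜ \ T) \ S = {}
((Rᶜ \ T) \ S)ᶜ = {1, 2, 3, 4, 5, 6, 7, 8, 9, 10, 11, 12, 13, 14, 15, 16, 17, 18}
Sᶜ = {1, 2, 3, 4, 6, 7, 13, 16, 17}
((Rᶜ \ T) \ S)ᶜ \ Sᶜ = {5, 8, 9, 10, 11, 12, 14, 15, 18}
|((Rᶜ \ T) \ S)ᶜ \ Sᶜ| = 9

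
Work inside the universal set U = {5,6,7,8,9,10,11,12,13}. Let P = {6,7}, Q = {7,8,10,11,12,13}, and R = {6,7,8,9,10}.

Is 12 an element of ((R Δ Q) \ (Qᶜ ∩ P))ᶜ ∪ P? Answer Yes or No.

12 ∉ R and 12 ∈ Q, so 12 ∈ R Δ Q
12 ∈ Q, so 12 ∉ Qᶜ
12 ∉ Qᶜ and 12 ∉ P, so 12 ∉ Qᶜ ∩ P
12 ∈ (R Δ Q) and 12 ∉ (Qᶜ ∩ P), so 12 ∈ (R Δ Q) \ (Qᶜ ∩ P)
12 ∉ ((R Δ Q) \ (Qᶜ ∩ P))ᶜ since 12 ∈ ((R Δ Q) \ (Qᶜ ∩ P))
12 ∉ ((R Δ Q) \ (Qᶜ ∩ P))ᶜ and 12 ∉ P, so 12 ∉ ((R Δ Q) \ (Qᶜ ∩ P))ᶜ ∪ P

No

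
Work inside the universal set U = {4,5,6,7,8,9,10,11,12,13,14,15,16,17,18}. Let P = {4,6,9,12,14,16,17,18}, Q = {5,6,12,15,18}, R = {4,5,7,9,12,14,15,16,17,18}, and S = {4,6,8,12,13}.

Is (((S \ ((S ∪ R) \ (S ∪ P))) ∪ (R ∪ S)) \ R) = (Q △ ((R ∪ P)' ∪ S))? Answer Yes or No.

No

S ∪ R = {4,5,6,7,8,9,12,13,14,15,16,17,18}
S ∪ P = {4,6,8,9,12,13,14,16,17,18}
(S ∪ R) \ (S ∪ P) = {5,7,15}
S \ ((S ∪ R) \ (S ∪ P)) = {4,6,8,12,13}
R ∪ S = {4,5,6,7,8,9,12,13,14,15,16,17,18}
(S \ ((S ∪ R) \ (S ∪ P))) ∪ (R ∪ S) = {4,5,6,7,8,9,12,13,14,15,16,17,18}
((S \ ((S ∪ R) \ (S ∪ P))) ∪ (R ∪ S)) \ R = {6,8,13}
R ∪ P = {4,5,6,7,9,12,14,15,16,17,18}
(R ∪ P)' = {8,10,11,13}
(R ∪ P)' ∪ S = {4,6,8,10,11,12,13}
Q △ ((R ∪ P)' ∪ S) = {4,5,8,10,11,13,15,18}
4 ∈ Q △ ((R ∪ P)' ∪ S) but 4 ∉ ((S \ ((S ∪ R) \ (S ∪ P))) ∪ (R ∪ S)) \ R, so they differ.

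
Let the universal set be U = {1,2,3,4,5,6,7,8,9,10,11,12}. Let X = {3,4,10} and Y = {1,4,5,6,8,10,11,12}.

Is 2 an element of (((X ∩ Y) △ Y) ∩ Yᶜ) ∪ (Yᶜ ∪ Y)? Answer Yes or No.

Yes

2 ∉ X and 2 ∉ Y, so 2 ∉ X ∩ Y
2 ∉ (X ∩ Y) and 2 ∉ Y, so 2 ∉ (X ∩ Y) △ Y
2 ∉ Y, so 2 ∈ Yᶜ
2 ∉ ((X ∩ Y) △ Y) and 2 ∈ Yᶜ, so 2 ∉ ((X ∩ Y) △ Y) ∩ Yᶜ
2 ∉ Y, so 2 ∈ Yᶜ
2 ∈ Yᶜ and 2 ∉ Y, so 2 ∈ Yᶜ ∪ Y
2 ∉ (((X ∩ Y) △ Y) ∩ Yᶜ) and 2 ∈ (Yᶜ ∪ Y), so 2 ∈ (((X ∩ Y) △ Y) ∩ Yᶜ) ∪ (Yᶜ ∪ Y)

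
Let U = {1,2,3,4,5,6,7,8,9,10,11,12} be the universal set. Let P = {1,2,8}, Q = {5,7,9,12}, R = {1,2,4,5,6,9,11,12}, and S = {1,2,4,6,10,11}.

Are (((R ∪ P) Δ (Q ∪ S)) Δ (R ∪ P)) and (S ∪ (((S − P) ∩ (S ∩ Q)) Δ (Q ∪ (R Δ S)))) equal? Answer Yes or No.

R ∪ P = {1,2,4,5,6,8,9,11,12}
Q ∪ S = {1,2,4,5,6,7,9,10,11,12}
(R ∪ P) Δ (Q ∪ S) = {7,8,10}
((R ∪ P) Δ (Q ∪ S)) Δ (R ∪ P) = {1,2,4,5,6,7,9,10,11,12}
S − P = {4,6,10,11}
S ∩ Q = {}
(S − P) ∩ (S ∩ Q) = {}
R Δ S = {5,9,10,12}
Q ∪ (R Δ S) = {5,7,9,10,12}
((S − P) ∩ (S ∩ Q)) Δ (Q ∪ (R Δ S)) = {5,7,9,10,12}
S ∪ (((S − P) ∩ (S ∩ Q)) Δ (Q ∪ (R Δ S))) = {1,2,4,5,6,7,9,10,11,12}
Both equal {1,2,4,5,6,7,9,10,11,12}, so ((R ∪ P) Δ (Q ∪ S)) Δ (R ∪ P) = S ∪ (((S − P) ∩ (S ∩ Q)) Δ (Q ∪ (R Δ S))).

Yes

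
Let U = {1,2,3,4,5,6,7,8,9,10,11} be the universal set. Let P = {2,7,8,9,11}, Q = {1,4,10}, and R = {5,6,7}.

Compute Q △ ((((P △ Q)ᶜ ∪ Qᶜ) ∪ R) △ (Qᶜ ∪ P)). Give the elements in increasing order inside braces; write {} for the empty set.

{1,4,10}

P △ Q = {1,2,4,7,8,9,10,11}
(P △ Q)ᶜ = {3,5,6}
Qᶜ = {2,3,5,6,7,8,9,11}
(P △ Q)ᶜ ∪ Qᶜ = {2,3,5,6,7,8,9,11}
((P △ Q)ᶜ ∪ Qᶜ) ∪ R = {2,3,5,6,7,8,9,11}
Qᶜ ∪ P = {2,3,5,6,7,8,9,11}
(((P △ Q)ᶜ ∪ Qᶜ) ∪ R) △ (Qᶜ ∪ P) = {}
Q △ ((((P △ Q)ᶜ ∪ Qᶜ) ∪ R) △ (Qᶜ ∪ P)) = {1,4,10}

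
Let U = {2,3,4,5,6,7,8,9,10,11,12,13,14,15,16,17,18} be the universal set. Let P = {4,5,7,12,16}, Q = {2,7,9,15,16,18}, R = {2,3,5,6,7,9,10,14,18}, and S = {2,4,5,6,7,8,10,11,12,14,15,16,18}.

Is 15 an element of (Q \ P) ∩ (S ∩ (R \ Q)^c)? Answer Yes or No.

15 ∈ Q and 15 ∉ P, so 15 ∈ Q \ P
15 ∉ R and 15 ∈ Q, so 15 ∉ R \ Q
15 ∈ (R \ Q)^c since 15 ∉ (R \ Q)
15 ∈ S and 15 ∈ (R \ Q)^c, so 15 ∈ S ∩ (R \ Q)^c
15 ∈ (Q \ P) and 15 ∈ (S ∩ (R \ Q)^c), so 15 ∈ (Q \ P) ∩ (S ∩ (R \ Q)^c)

Yes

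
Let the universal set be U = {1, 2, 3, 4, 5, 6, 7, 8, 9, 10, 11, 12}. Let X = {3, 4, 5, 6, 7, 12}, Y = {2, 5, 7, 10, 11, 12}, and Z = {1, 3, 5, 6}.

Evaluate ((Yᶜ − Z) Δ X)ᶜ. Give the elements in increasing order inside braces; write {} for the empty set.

Yᶜ = {1, 3, 4, 6, 8, 9}
Yᶜ − Z = {4, 8, 9}
(Yᶜ − Z) Δ X = {3, 5, 6, 7, 8, 9, 12}
((Yᶜ − Z) Δ X)ᶜ = {1, 2, 4, 10, 11}

{1, 2, 4, 10, 11}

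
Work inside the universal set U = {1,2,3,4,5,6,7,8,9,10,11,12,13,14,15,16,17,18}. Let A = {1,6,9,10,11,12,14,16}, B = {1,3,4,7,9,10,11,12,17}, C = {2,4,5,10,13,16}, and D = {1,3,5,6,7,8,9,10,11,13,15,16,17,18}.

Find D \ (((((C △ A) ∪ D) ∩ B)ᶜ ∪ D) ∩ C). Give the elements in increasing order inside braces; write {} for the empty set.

{1,3,6,7,8,9,11,15,17,18}

C △ A = {1,2,4,5,6,9,11,12,13,14}
(C △ A) ∪ D = {1,2,3,4,5,6,7,8,9,10,11,12,13,14,15,16,17,18}
((C △ A) ∪ D) ∩ B = {1,3,4,7,9,10,11,12,17}
(((C △ A) ∪ D) ∩ B)ᶜ = {2,5,6,8,13,14,15,16,18}
(((C △ A) ∪ D) ∩ B)ᶜ ∪ D = {1,2,3,5,6,7,8,9,10,11,13,14,15,16,17,18}
((((C △ A) ∪ D) ∩ B)ᶜ ∪ D) ∩ C = {2,5,10,13,16}
D \ (((((C △ A) ∪ D) ∩ B)ᶜ ∪ D) ∩ C) = {1,3,6,7,8,9,11,15,17,18}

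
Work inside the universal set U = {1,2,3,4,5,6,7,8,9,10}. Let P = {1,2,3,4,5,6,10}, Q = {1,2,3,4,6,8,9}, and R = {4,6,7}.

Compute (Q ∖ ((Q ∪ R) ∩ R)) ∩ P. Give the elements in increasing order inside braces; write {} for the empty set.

Q ∪ R = {1,2,3,4,6,7,8,9}
(Q ∪ R) ∩ R = {4,6,7}
Q ∖ ((Q ∪ R) ∩ R) = {1,2,3,8,9}
(Q ∖ ((Q ∪ R) ∩ R)) ∩ P = {1,2,3}

{1,2,3}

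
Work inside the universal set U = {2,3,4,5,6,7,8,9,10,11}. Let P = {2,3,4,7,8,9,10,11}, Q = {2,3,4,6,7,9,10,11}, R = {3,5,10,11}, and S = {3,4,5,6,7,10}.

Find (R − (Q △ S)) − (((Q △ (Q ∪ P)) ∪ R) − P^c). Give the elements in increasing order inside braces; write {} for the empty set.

Q △ S = {2,5,9,11}
R − (Q △ S) = {3,10}
Q ∪ P = {2,3,4,6,7,8,9,10,11}
Q △ (Q ∪ P) = {8}
(Q △ (Q ∪ P)) ∪ R = {3,5,8,10,11}
P^c = {5,6}
((Q △ (Q ∪ P)) ∪ R) − P^c = {3,8,10,11}
(R − (Q △ S)) − (((Q △ (Q ∪ P)) ∪ R) − P^c) = {}

{}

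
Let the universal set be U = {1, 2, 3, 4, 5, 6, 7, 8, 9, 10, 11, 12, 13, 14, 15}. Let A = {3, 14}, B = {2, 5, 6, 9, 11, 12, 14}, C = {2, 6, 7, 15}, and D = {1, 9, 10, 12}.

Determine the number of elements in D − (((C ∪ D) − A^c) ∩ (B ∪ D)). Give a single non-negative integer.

C ∪ D = {1, 2, 6, 7, 9, 10, 12, 15}
A^c = {1, 2, 4, 5, 6, 7, 8, 9, 10, 11, 12, 13, 15}
(C ∪ D) − A^c = {}
B ∪ D = {1, 2, 5, 6, 9, 10, 11, 12, 14}
((C ∪ D) − A^c) ∩ (B ∪ D) = {}
D − (((C ∪ D) − A^c) ∩ (B ∪ D)) = {1, 9, 10, 12}
|D − (((C ∪ D) − A^c) ∩ (B ∪ D))| = 4

4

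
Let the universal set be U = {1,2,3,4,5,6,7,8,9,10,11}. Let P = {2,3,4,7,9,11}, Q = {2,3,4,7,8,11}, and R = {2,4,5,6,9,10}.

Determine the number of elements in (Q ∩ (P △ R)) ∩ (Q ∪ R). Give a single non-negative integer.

3

P △ R = {3,5,6,7,10,11}
Q ∩ (P △ R) = {3,7,11}
Q ∪ R = {2,3,4,5,6,7,8,9,10,11}
(Q ∩ (P △ R)) ∩ (Q ∪ R) = {3,7,11}
|(Q ∩ (P △ R)) ∩ (Q ∪ R)| = 3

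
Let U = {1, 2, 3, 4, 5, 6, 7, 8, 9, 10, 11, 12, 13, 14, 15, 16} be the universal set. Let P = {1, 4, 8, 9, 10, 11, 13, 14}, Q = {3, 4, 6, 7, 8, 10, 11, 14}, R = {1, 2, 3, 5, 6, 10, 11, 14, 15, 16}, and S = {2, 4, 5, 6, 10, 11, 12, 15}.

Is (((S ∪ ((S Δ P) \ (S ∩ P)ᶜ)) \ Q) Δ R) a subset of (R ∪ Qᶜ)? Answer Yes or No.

S Δ P = {1, 2, 5, 6, 8, 9, 12, 13, 14, 15}
S ∩ P = {4, 10, 11}
(S ∩ P)ᶜ = {1, 2, 3, 5, 6, 7, 8, 9, 12, 13, 14, 15, 16}
(S Δ P) \ (S ∩ P)ᶜ = {}
S ∪ ((S Δ P) \ (S ∩ P)ᶜ) = {2, 4, 5, 6, 10, 11, 12, 15}
(S ∪ ((S Δ P) \ (S ∩ P)ᶜ)) \ Q = {2, 5, 12, 15}
((S ∪ ((S Δ P) \ (S ∩ P)ᶜ)) \ Q) Δ R = {1, 3, 6, 10, 11, 12, 14, 16}
Qᶜ = {1, 2, 5, 9, 12, 13, 15, 16}
R ∪ Qᶜ = {1, 2, 3, 5, 6, 9, 10, 11, 12, 13, 14, 15, 16}
Every element of {1, 3, 6, 10, 11, 12, 14, 16} is in {1, 2, 3, 5, 6, 9, 10, 11, 12, 13, 14, 15, 16}, so ((S ∪ ((S Δ P) \ (S ∩ P)ᶜ)) \ Q) Δ R ⊆ R ∪ Qᶜ.

Yes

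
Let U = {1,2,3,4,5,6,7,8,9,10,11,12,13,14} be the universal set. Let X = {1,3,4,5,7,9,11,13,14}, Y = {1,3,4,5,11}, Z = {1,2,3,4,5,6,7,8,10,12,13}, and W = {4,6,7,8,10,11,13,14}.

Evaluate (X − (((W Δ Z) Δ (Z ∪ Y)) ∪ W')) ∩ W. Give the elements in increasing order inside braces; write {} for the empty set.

{11}

W Δ Z = {1,2,3,5,11,12,14}
Z ∪ Y = {1,2,3,4,5,6,7,8,10,11,12,13}
(W Δ Z) Δ (Z ∪ Y) = {4,6,7,8,10,13,14}
W' = {1,2,3,5,9,12}
((W Δ Z) Δ (Z ∪ Y)) ∪ W' = {1,2,3,4,5,6,7,8,9,10,12,13,14}
X − (((W Δ Z) Δ (Z ∪ Y)) ∪ W') = {11}
(X − (((W Δ Z) Δ (Z ∪ Y)) ∪ W')) ∩ W = {11}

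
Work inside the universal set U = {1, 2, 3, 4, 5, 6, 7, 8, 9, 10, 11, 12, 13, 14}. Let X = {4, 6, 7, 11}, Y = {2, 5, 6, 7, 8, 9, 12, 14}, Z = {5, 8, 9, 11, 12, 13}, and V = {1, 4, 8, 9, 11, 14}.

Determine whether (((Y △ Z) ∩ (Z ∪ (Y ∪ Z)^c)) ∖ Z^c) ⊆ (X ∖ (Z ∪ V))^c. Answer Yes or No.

Y △ Z = {2, 6, 7, 11, 13, 14}
Y ∪ Z = {2, 5, 6, 7, 8, 9, 11, 12, 13, 14}
(Y ∪ Z)^c = {1, 3, 4, 10}
Z ∪ (Y ∪ Z)^c = {1, 3, 4, 5, 8, 9, 10, 11, 12, 13}
(Y △ Z) ∩ (Z ∪ (Y ∪ Z)^c) = {11, 13}
Z^c = {1, 2, 3, 4, 6, 7, 10, 14}
((Y △ Z) ∩ (Z ∪ (Y ∪ Z)^c)) ∖ Z^c = {11, 13}
Z ∪ V = {1, 4, 5, 8, 9, 11, 12, 13, 14}
X ∖ (Z ∪ V) = {6, 7}
(X ∖ (Z ∪ V))^c = {1, 2, 3, 4, 5, 8, 9, 10, 11, 12, 13, 14}
Every element of {11, 13} is in {1, 2, 3, 4, 5, 8, 9, 10, 11, 12, 13, 14}, so ((Y △ Z) ∩ (Z ∪ (Y ∪ Z)^c)) ∖ Z^c ⊆ (X ∖ (Z ∪ V))^c.

Yes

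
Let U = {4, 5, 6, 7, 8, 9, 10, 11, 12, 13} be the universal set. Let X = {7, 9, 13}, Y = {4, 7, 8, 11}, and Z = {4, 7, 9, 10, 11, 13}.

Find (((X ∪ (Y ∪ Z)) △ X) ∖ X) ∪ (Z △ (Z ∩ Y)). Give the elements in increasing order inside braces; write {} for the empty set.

Y ∪ Z = {4, 7, 8, 9, 10, 11, 13}
X ∪ (Y ∪ Z) = {4, 7, 8, 9, 10, 11, 13}
(X ∪ (Y ∪ Z)) △ X = {4, 8, 10, 11}
((X ∪ (Y ∪ Z)) △ X) ∖ X = {4, 8, 10, 11}
Z ∩ Y = {4, 7, 11}
Z △ (Z ∩ Y) = {9, 10, 13}
(((X ∪ (Y ∪ Z)) △ X) ∖ X) ∪ (Z △ (Z ∩ Y)) = {4, 8, 9, 10, 11, 13}

{4, 8, 9, 10, 11, 13}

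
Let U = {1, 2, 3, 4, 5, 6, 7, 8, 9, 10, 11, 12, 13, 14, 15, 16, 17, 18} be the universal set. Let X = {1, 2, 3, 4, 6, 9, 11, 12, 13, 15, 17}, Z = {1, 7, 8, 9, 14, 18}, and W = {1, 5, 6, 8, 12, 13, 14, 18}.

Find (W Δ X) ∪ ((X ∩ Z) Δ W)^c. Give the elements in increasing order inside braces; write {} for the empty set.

{1, 2, 3, 4, 5, 7, 8, 9, 10, 11, 14, 15, 16, 17, 18}

W Δ X = {2, 3, 4, 5, 8, 9, 11, 14, 15, 17, 18}
X ∩ Z = {1, 9}
(X ∩ Z) Δ W = {5, 6, 8, 9, 12, 13, 14, 18}
((X ∩ Z) Δ W)^c = {1, 2, 3, 4, 7, 10, 11, 15, 16, 17}
(W Δ X) ∪ ((X ∩ Z) Δ W)^c = {1, 2, 3, 4, 5, 7, 8, 9, 10, 11, 14, 15, 16, 17, 18}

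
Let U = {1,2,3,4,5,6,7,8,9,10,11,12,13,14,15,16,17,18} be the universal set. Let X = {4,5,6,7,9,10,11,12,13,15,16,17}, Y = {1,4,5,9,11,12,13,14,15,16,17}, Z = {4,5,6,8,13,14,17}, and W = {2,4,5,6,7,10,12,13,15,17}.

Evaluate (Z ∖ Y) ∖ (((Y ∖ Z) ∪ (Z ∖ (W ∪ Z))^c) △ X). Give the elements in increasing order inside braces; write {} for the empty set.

{6}

Z ∖ Y = {6,8}
Y ∖ Z = {1,9,11,12,15,16}
W ∪ Z = {2,4,5,6,7,8,10,12,13,14,15,17}
Z ∖ (W ∪ Z) = {}
(Z ∖ (W ∪ Z))^c = {1,2,3,4,5,6,7,8,9,10,11,12,13,14,15,16,17,18}
(Y ∖ Z) ∪ (Z ∖ (W ∪ Z))^c = {1,2,3,4,5,6,7,8,9,10,11,12,13,14,15,16,17,18}
((Y ∖ Z) ∪ (Z ∖ (W ∪ Z))^c) △ X = {1,2,3,8,14,18}
(Z ∖ Y) ∖ (((Y ∖ Z) ∪ (Z ∖ (W ∪ Z))^c) △ X) = {6}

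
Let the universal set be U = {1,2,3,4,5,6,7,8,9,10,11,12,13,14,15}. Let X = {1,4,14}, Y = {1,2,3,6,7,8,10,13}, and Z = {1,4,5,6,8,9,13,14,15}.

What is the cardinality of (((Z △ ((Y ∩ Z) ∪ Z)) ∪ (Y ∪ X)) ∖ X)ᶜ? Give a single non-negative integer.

8

Y ∩ Z = {1,6,8,13}
(Y ∩ Z) ∪ Z = {1,4,5,6,8,9,13,14,15}
Z △ ((Y ∩ Z) ∪ Z) = {}
Y ∪ X = {1,2,3,4,6,7,8,10,13,14}
(Z △ ((Y ∩ Z) ∪ Z)) ∪ (Y ∪ X) = {1,2,3,4,6,7,8,10,13,14}
((Z △ ((Y ∩ Z) ∪ Z)) ∪ (Y ∪ X)) ∖ X = {2,3,6,7,8,10,13}
(((Z △ ((Y ∩ Z) ∪ Z)) ∪ (Y ∪ X)) ∖ X)ᶜ = {1,4,5,9,11,12,14,15}
|(((Z △ ((Y ∩ Z) ∪ Z)) ∪ (Y ∪ X)) ∖ X)ᶜ| = 8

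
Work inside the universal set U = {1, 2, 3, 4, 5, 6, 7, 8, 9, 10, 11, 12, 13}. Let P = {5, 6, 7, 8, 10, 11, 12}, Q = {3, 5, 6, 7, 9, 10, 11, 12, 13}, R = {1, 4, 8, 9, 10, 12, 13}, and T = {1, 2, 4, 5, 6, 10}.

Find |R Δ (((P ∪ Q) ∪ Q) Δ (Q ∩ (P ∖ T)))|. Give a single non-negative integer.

6

P ∪ Q = {3, 5, 6, 7, 8, 9, 10, 11, 12, 13}
(P ∪ Q) ∪ Q = {3, 5, 6, 7, 8, 9, 10, 11, 12, 13}
P ∖ T = {7, 8, 11, 12}
Q ∩ (P ∖ T) = {7, 11, 12}
((P ∪ Q) ∪ Q) Δ (Q ∩ (P ∖ T)) = {3, 5, 6, 8, 9, 10, 13}
R Δ (((P ∪ Q) ∪ Q) Δ (Q ∩ (P ∖ T))) = {1, 3, 4, 5, 6, 12}
|R Δ (((P ∪ Q) ∪ Q) Δ (Q ∩ (P ∖ T)))| = 6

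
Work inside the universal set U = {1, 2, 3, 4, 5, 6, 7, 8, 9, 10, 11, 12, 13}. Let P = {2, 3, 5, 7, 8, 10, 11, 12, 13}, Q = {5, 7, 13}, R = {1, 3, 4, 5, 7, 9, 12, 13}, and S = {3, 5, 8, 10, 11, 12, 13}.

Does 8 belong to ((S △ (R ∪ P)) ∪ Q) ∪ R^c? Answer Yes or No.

8 ∉ R and 8 ∈ P, so 8 ∈ R ∪ P
8 ∈ S and 8 ∈ (R ∪ P), so 8 ∉ S △ (R ∪ P)
8 ∉ (S △ (R ∪ P)) and 8 ∉ Q, so 8 ∉ (S △ (R ∪ P)) ∪ Q
8 ∉ R, so 8 ∈ R^c
8 ∉ ((S △ (R ∪ P)) ∪ Q) and 8 ∈ R^c, so 8 ∈ ((S △ (R ∪ P)) ∪ Q) ∪ R^c

Yes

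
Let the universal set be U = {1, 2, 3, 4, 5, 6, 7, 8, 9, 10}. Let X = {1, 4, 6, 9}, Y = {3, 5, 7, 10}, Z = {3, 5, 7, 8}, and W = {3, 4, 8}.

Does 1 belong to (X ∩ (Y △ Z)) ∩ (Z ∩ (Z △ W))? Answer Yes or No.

No

1 ∉ Y and 1 ∉ Z, so 1 ∉ Y △ Z
1 ∈ X and 1 ∉ (Y △ Z), so 1 ∉ X ∩ (Y △ Z)
1 ∉ Z and 1 ∉ W, so 1 ∉ Z △ W
1 ∉ Z and 1 ∉ (Z △ W), so 1 ∉ Z ∩ (Z △ W)
1 ∉ (X ∩ (Y △ Z)) and 1 ∉ (Z ∩ (Z △ W)), so 1 ∉ (X ∩ (Y △ Z)) ∩ (Z ∩ (Z △ W))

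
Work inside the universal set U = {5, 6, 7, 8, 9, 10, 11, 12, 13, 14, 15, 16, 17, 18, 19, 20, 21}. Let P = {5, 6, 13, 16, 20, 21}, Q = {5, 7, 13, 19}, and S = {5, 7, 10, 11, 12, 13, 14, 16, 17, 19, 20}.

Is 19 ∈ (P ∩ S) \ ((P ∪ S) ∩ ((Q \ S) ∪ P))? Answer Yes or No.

No

19 ∉ P and 19 ∈ S, so 19 ∉ P ∩ S
19 ∉ P and 19 ∈ S, so 19 ∈ P ∪ S
19 ∈ Q and 19 ∈ S, so 19 ∉ Q \ S
19 ∉ (Q \ S) and 19 ∉ P, so 19 ∉ (Q \ S) ∪ P
19 ∈ (P ∪ S) and 19 ∉ ((Q \ S) ∪ P), so 19 ∉ (P ∪ S) ∩ ((Q \ S) ∪ P)
19 ∉ (P ∩ S) and 19 ∉ ((P ∪ S) ∩ ((Q \ S) ∪ P)), so 19 ∉ (P ∩ S) \ ((P ∪ S) ∩ ((Q \ S) ∪ P))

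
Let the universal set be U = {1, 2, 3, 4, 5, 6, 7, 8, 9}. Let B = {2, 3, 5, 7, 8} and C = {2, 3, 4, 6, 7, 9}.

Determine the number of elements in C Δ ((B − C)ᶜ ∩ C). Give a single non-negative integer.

B − C = {5, 8}
(B − C)ᶜ = {1, 2, 3, 4, 6, 7, 9}
(B − C)ᶜ ∩ C = {2, 3, 4, 6, 7, 9}
C Δ ((B − C)ᶜ ∩ C) = {}
|C Δ ((B − C)ᶜ ∩ C)| = 0

0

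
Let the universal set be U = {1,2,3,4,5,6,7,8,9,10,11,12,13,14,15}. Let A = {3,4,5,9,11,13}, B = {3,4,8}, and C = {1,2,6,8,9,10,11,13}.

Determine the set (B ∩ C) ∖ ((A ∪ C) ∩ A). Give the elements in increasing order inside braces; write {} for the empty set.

B ∩ C = {8}
A ∪ C = {1,2,3,4,5,6,8,9,10,11,13}
(A ∪ C) ∩ A = {3,4,5,9,11,13}
(B ∩ C) ∖ ((A ∪ C) ∩ A) = {8}

{8}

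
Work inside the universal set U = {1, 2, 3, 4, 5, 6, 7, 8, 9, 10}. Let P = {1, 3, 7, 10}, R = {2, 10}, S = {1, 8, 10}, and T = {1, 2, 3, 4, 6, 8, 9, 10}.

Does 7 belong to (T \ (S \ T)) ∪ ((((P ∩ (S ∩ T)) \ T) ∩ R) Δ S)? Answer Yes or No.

7 ∉ S and 7 ∉ T, so 7 ∉ S \ T
7 ∉ T and 7 ∉ (S \ T), so 7 ∉ T \ (S \ T)
7 ∉ S and 7 ∉ T, so 7 ∉ S ∩ T
7 ∈ P and 7 ∉ (S ∩ T), so 7 ∉ P ∩ (S ∩ T)
7 ∉ (P ∩ (S ∩ T)) and 7 ∉ T, so 7 ∉ (P ∩ (S ∩ T)) \ T
7 ∉ ((P ∩ (S ∩ T)) \ T) and 7 ∉ R, so 7 ∉ ((P ∩ (S ∩ T)) \ T) ∩ R
7 ∉ (((P ∩ (S ∩ T)) \ T) ∩ R) and 7 ∉ S, so 7 ∉ (((P ∩ (S ∩ T)) \ T) ∩ R) Δ S
7 ∉ (T \ (S \ T)) and 7 ∉ ((((P ∩ (S ∩ T)) \ T) ∩ R) Δ S), so 7 ∉ (T \ (S \ T)) ∪ ((((P ∩ (S ∩ T)) \ T) ∩ R) Δ S)

No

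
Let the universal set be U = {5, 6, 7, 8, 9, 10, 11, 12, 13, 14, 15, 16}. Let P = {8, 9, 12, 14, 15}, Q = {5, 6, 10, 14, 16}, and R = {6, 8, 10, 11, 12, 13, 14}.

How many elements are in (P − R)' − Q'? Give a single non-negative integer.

P − R = {9, 15}
(P − R)' = {5, 6, 7, 8, 10, 11, 12, 13, 14, 16}
Q' = {7, 8, 9, 11, 12, 13, 15}
(P − R)' − Q' = {5, 6, 10, 14, 16}
|(P − R)' − Q'| = 5

5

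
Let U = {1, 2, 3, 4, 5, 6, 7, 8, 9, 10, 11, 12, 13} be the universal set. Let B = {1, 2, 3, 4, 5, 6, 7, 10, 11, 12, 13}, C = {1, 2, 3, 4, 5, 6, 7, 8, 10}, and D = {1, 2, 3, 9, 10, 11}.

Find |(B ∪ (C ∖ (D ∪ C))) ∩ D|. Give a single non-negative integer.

D ∪ C = {1, 2, 3, 4, 5, 6, 7, 8, 9, 10, 11}
C ∖ (D ∪ C) = {}
B ∪ (C ∖ (D ∪ C)) = {1, 2, 3, 4, 5, 6, 7, 10, 11, 12, 13}
(B ∪ (C ∖ (D ∪ C))) ∩ D = {1, 2, 3, 10, 11}
|(B ∪ (C ∖ (D ∪ C))) ∩ D| = 5

5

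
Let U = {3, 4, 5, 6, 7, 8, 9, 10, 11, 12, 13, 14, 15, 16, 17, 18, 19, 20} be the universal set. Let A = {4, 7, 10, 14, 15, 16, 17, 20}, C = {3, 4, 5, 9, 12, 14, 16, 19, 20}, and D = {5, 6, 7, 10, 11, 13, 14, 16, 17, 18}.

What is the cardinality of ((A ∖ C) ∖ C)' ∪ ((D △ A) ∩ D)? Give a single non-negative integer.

A ∖ C = {7, 10, 15, 17}
(A ∖ C) ∖ C = {7, 10, 15, 17}
((A ∖ C) ∖ C)' = {3, 4, 5, 6, 8, 9, 11, 12, 13, 14, 16, 18, 19, 20}
D △ A = {4, 5, 6, 11, 13, 15, 18, 20}
(D △ A) ∩ D = {5, 6, 11, 13, 18}
((A ∖ C) ∖ C)' ∪ ((D △ A) ∩ D) = {3, 4, 5, 6, 8, 9, 11, 12, 13, 14, 16, 18, 19, 20}
|((A ∖ C) ∖ C)' ∪ ((D △ A) ∩ D)| = 14

14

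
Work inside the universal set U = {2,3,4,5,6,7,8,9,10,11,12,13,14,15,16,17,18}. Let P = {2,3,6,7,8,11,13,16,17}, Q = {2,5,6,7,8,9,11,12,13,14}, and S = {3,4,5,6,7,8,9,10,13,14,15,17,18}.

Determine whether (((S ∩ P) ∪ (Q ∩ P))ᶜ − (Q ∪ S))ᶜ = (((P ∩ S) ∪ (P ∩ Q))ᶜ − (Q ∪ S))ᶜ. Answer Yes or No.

Yes

S ∩ P = {3,6,7,8,13,17}
Q ∩ P = {2,6,7,8,11,13}
(S ∩ P) ∪ (Q ∩ P) = {2,3,6,7,8,11,13,17}
((S ∩ P) ∪ (Q ∩ P))ᶜ = {4,5,9,10,12,14,15,16,18}
Q ∪ S = {2,3,4,5,6,7,8,9,10,11,12,13,14,15,17,18}
((S ∩ P) ∪ (Q ∩ P))ᶜ − (Q ∪ S) = {16}
(((S ∩ P) ∪ (Q ∩ P))ᶜ − (Q ∪ S))ᶜ = {2,3,4,5,6,7,8,9,10,11,12,13,14,15,17,18}
P ∩ S = {3,6,7,8,13,17}
P ∩ Q = {2,6,7,8,11,13}
(P ∩ S) ∪ (P ∩ Q) = {2,3,6,7,8,11,13,17}
((P ∩ S) ∪ (P ∩ Q))ᶜ = {4,5,9,10,12,14,15,16,18}
((P ∩ S) ∪ (P ∩ Q))ᶜ − (Q ∪ S) = {16}
(((P ∩ S) ∪ (P ∩ Q))ᶜ − (Q ∪ S))ᶜ = {2,3,4,5,6,7,8,9,10,11,12,13,14,15,17,18}
Both equal {2,3,4,5,6,7,8,9,10,11,12,13,14,15,17,18}, so (((S ∩ P) ∪ (Q ∩ P))ᶜ − (Q ∪ S))ᶜ = (((P ∩ S) ∪ (P ∩ Q))ᶜ − (Q ∪ S))ᶜ.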